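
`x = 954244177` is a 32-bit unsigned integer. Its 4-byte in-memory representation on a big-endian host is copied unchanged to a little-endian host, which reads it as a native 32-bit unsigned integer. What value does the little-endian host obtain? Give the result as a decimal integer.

1369235512

954244177 in 32-bit hexadecimal is 0x38E09C51.
Stored big-endian, the bytes at ascending addresses are 38 E0 9C 51.
Read back as little-endian, the first byte is least significant, giving 0x519CE038.
0x519CE038 = 1369235512.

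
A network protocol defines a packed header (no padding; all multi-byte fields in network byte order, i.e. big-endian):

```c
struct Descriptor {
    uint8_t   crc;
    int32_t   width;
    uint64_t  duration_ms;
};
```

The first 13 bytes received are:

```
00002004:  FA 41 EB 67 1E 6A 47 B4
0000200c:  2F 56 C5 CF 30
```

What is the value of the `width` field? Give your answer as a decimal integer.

1105946398

`width` follows `crc` (1 byte), so it starts at byte offset 1 and occupies 4 bytes.
Bytes at offsets 1..4: 41 EB 67 1E.
In big-endian order the high byte comes first in memory.
The bytes are already most-significant first: 0x41EB671E.
0x41EB671E = 1105946398.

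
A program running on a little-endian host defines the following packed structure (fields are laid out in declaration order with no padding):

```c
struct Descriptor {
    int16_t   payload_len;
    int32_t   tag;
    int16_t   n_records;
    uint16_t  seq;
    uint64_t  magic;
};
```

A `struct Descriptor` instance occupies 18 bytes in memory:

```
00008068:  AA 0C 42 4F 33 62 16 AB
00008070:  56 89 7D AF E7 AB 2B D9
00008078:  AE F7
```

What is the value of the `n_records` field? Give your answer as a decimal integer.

-21738

`n_records` follows `payload_len` (2 B), `tag` (4 B), so it starts at offset 2 + 4 = 6 and occupies 2 bytes.
Bytes at offsets 6..7: 16 AB.
In little-endian order the low byte comes first in memory.
Reassemble most-significant byte first: AB 16 → 0xAB16.
Top bit is set, so as a signed 16-bit value this is 0xAB16 − 2^16 = -21738.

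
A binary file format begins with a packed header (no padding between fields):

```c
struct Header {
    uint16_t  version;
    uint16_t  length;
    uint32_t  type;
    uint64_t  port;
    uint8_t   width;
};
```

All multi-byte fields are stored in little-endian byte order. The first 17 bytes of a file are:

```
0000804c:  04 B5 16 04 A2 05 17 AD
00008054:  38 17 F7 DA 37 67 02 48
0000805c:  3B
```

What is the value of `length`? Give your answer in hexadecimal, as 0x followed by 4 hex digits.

0x0416

`length` follows `version` (2 bytes), so it starts at byte offset 2 and occupies 2 bytes.
Bytes at offsets 2..3: 16 04.
In little-endian order the low byte comes first in memory.
Reassemble most-significant byte first: 04 16 → 0x0416.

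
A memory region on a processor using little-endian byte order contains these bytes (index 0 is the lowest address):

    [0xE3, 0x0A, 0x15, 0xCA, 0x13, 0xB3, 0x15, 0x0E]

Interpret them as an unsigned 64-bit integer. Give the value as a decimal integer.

1014914188618042083

Little-endian stores the least-significant byte at the lowest address.
Reassemble most-significant byte first: 0E 15 B3 13 CA 15 0A E3 → 0x0E15B313CA150AE3.
0x0E15B313CA150AE3 = 1014914188618042083.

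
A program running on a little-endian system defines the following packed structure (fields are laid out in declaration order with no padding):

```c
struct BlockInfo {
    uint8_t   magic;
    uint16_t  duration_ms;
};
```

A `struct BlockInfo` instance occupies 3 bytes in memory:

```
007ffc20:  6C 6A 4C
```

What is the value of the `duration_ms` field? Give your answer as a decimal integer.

`duration_ms` follows `magic` (1 byte), so it starts at byte offset 1 and occupies 2 bytes.
Bytes at offsets 1..2: 6A 4C.
Little-endian stores the least-significant byte at the lowest address.
Reassemble most-significant byte first: 4C 6A → 0x4C6A.
0x4C6A = 19562.

19562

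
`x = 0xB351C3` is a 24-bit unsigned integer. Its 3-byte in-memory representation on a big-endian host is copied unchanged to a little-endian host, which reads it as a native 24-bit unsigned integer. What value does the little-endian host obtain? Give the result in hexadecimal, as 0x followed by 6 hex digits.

0xC351B3

Stored big-endian, the bytes at ascending addresses are B3 51 C3.
Read back as little-endian, the first byte is least significant, giving 0xC351B3.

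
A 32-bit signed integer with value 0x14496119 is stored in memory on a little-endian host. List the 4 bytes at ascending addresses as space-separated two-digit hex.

19 61 49 14

Split into bytes (most-significant first): 14 49 61 19.
In little-endian order the low byte comes first in memory.
So at ascending addresses the bytes are 19 61 49 14.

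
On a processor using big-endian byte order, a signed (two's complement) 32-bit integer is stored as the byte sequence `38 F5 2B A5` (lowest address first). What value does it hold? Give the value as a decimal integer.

955591589

Big-endian stores the most-significant byte at the lowest address.
The bytes are already most-significant first: 0x38F52BA5.
0x38F52BA5 = 955591589.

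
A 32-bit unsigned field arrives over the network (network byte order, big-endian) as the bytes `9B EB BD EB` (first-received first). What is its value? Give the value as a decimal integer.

2615918059

Big-endian: lowest address holds the most-significant byte.
The bytes are already most-significant first: 0x9BEBBDEB.
0x9BEBBDEB = 2615918059.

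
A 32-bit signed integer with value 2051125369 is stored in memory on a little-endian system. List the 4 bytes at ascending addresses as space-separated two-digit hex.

2051125369 in hexadecimal, padded to 32 bits, is 0x7A41B079.
Split into bytes (most-significant first): 7A 41 B0 79.
Little-endian stores the least-significant byte at the lowest address.
So at ascending addresses the bytes are 79 B0 41 7A.

79 B0 41 7A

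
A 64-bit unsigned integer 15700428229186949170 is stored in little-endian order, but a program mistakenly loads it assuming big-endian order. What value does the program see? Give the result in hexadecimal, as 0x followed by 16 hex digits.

15700428229186949170 in 64-bit hexadecimal is 0xD9E3204A3E341032.
Stored little-endian, the bytes at ascending addresses are 32 10 34 3E 4A 20 E3 D9.
Read back as big-endian, the last byte is least significant, giving 0x3210343E4A20E3D9.

0x3210343E4A20E3D9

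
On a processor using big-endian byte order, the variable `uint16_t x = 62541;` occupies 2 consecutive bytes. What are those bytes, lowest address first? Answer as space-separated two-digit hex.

62541 in hexadecimal, padded to 16 bits, is 0xF44D.
Split into bytes (most-significant first): F4 4D.
Big-endian stores the most-significant byte at the lowest address.
So the memory order matches the most-significant-first order: F4 4D.

F4 4D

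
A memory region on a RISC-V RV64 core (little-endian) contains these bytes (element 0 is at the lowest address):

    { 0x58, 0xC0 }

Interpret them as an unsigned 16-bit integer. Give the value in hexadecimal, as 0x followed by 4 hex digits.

Little-endian stores the least-significant byte at the lowest address.
Reassemble most-significant byte first: C0 58 → 0xC058.

0xC058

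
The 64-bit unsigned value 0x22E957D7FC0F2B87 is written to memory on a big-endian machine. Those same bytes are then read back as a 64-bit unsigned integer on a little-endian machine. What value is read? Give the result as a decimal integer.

Stored big-endian, the bytes at ascending addresses are 22 E9 57 D7 FC 0F 2B 87.
Read back as little-endian, the first byte is least significant, giving 0x872B0FFCD757E922.
0x872B0FFCD757E922 = 9739896197737867554.

9739896197737867554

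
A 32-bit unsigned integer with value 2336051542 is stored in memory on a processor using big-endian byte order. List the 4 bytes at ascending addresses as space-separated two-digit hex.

2336051542 in hexadecimal, padded to 32 bits, is 0x8B3D5156.
Split into bytes (most-significant first): 8B 3D 51 56.
In big-endian order the high byte comes first in memory.
So the memory order matches the most-significant-first order: 8B 3D 51 56.

8B 3D 51 56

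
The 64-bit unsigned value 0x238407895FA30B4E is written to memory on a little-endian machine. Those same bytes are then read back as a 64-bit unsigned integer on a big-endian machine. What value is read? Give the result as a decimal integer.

Stored little-endian, the bytes at ascending addresses are 4E 0B A3 5F 89 07 84 23.
Read back as big-endian, the last byte is least significant, giving 0x4E0BA35F89078423.
0x4E0BA35F89078423 = 5623768190418388003.

5623768190418388003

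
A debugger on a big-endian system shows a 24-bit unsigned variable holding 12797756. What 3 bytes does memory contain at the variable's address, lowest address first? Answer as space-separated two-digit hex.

12797756 in hexadecimal, padded to 24 bits, is 0xC3473C.
Split into bytes (most-significant first): C3 47 3C.
In big-endian order the high byte comes first in memory.
So the memory order matches the most-significant-first order: C3 47 3C.

C3 47 3C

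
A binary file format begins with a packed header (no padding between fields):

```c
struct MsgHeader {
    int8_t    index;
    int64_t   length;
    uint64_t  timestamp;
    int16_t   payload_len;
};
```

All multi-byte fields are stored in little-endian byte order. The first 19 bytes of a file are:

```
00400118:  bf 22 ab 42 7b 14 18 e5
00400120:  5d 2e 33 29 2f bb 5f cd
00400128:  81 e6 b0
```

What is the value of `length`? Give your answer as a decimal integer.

`length` follows `index` (1 byte), so it starts at byte offset 1 and occupies 8 bytes.
Bytes at offsets 1..8: 22 AB 42 7B 14 18 E5 5D.
In little-endian order the low byte comes first in memory.
Reassemble most-significant byte first: 5D E5 18 14 7B 42 AB 22 → 0x5DE518147B42AB22.
0x5DE518147B42AB22 = 6765840491440417570.

6765840491440417570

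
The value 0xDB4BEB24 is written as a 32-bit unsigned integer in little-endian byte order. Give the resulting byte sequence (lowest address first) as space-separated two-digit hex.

Split into bytes (most-significant first): DB 4B EB 24.
Little-endian stores the least-significant byte at the lowest address.
So at ascending addresses the bytes are 24 EB 4B DB.

24 EB 4B DB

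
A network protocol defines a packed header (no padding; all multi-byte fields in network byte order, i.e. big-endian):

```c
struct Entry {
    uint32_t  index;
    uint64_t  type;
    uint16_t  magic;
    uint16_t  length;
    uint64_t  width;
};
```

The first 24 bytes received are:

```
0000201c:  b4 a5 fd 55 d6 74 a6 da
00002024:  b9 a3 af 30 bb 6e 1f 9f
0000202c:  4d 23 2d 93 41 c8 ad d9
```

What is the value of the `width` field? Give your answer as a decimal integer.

`width` follows `index` (4 B), `type` (8 B), `magic` (2 B), `length` (2 B), so it starts at offset 4 + 8 + 2 + 2 = 16 and occupies 8 bytes.
Bytes at offsets 16..23: 4D 23 2D 93 41 C8 AD D9.
Big-endian: lowest address holds the most-significant byte.
The bytes are already most-significant first: 0x4D232D9341C8ADD9.
0x4D232D9341C8ADD9 = 5558336475592437209.

5558336475592437209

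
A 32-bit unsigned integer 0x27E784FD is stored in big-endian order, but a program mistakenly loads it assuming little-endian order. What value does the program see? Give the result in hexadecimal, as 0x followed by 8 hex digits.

Stored big-endian, the bytes at ascending addresses are 27 E7 84 FD.
Read back as little-endian, the first byte is least significant, giving 0xFD84E727.

0xFD84E727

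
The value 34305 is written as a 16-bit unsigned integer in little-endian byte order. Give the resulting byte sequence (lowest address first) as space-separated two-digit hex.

01 86

34305 in hexadecimal, padded to 16 bits, is 0x8601.
Split into bytes (most-significant first): 86 01.
Little-endian stores the least-significant byte at the lowest address.
So at ascending addresses the bytes are 01 86.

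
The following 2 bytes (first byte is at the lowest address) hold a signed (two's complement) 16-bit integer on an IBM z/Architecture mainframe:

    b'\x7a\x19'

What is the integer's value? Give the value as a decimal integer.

In big-endian order the high byte comes first in memory.
The bytes are already most-significant first: 0x7A19.
0x7A19 = 31257.

31257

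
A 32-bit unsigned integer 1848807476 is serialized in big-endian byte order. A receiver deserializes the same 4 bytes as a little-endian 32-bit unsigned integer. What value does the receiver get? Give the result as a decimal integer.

1848807476 in 32-bit hexadecimal is 0x6E329034.
Stored big-endian, the bytes at ascending addresses are 6E 32 90 34.
Read back as little-endian, the first byte is least significant, giving 0x3490326E.
0x3490326E = 881865326.

881865326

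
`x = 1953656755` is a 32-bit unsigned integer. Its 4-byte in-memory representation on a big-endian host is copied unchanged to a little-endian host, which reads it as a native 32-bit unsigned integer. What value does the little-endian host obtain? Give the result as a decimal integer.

1953656755 in 32-bit hexadecimal is 0x74726FB3.
Stored big-endian, the bytes at ascending addresses are 74 72 6F B3.
Read back as little-endian, the first byte is least significant, giving 0xB36F7274.
0xB36F7274 = 3010425460.

3010425460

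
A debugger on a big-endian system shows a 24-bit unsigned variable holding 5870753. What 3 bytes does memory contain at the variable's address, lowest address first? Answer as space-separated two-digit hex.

59 94 A1

5870753 in hexadecimal, padded to 24 bits, is 0x5994A1.
Split into bytes (most-significant first): 59 94 A1.
Big-endian stores the most-significant byte at the lowest address.
So the memory order matches the most-significant-first order: 59 94 A1.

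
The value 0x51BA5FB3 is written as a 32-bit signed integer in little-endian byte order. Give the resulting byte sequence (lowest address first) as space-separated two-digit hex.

B3 5F BA 51

Split into bytes (most-significant first): 51 BA 5F B3.
Little-endian: lowest address holds the least-significant byte.
So at ascending addresses the bytes are B3 5F BA 51.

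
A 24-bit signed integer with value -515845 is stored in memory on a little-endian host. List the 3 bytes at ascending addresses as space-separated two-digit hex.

Two's complement of -515845 in 24 bits: 515845 = 0x07DF05; invert → 0xF820FA; add 1 → 0xF820FB.
Split into bytes (most-significant first): F8 20 FB.
Little-endian: lowest address holds the least-significant byte.
So at ascending addresses the bytes are FB 20 F8.

FB 20 F8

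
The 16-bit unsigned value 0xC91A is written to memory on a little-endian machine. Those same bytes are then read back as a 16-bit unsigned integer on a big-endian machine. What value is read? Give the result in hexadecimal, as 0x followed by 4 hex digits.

0x1AC9

Stored little-endian, the bytes at ascending addresses are 1A C9.
Read back as big-endian, the last byte is least significant, giving 0x1AC9.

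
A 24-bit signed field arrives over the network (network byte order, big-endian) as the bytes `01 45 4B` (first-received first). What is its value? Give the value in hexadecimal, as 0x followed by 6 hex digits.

Big-endian stores the most-significant byte at the lowest address.
The bytes are already most-significant first: 0x01454B.

0x01454B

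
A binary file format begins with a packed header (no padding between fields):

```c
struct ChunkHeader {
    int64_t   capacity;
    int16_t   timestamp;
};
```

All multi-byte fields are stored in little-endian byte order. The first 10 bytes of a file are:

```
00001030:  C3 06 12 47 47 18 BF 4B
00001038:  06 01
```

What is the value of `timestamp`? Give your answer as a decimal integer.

`timestamp` follows `capacity` (8 bytes), so it starts at byte offset 8 and occupies 2 bytes.
Bytes at offsets 8..9: 06 01.
Little-endian: lowest address holds the least-significant byte.
Reassemble most-significant byte first: 01 06 → 0x0106.
0x0106 = 262.

262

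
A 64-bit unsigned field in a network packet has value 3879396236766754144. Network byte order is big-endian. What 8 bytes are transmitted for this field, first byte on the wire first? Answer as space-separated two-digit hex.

35 D6 62 52 CB 78 35 60

3879396236766754144 in hexadecimal, padded to 64 bits, is 0x35D66252CB783560.
Split into bytes (most-significant first): 35 D6 62 52 CB 78 35 60.
In big-endian order the high byte comes first in memory.
So the memory order matches the most-significant-first order: 35 D6 62 52 CB 78 35 60.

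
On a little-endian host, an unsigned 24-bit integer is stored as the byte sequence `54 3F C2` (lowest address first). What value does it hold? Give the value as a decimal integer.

Little-endian: lowest address holds the least-significant byte.
Reassemble most-significant byte first: C2 3F 54 → 0xC23F54.
0xC23F54 = 12730196.

12730196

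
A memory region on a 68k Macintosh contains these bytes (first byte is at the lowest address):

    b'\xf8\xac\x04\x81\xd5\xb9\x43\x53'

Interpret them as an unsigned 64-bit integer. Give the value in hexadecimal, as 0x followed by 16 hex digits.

Big-endian stores the most-significant byte at the lowest address.
The bytes are already most-significant first: 0xF8AC0481D5B94353.

0xF8AC0481D5B94353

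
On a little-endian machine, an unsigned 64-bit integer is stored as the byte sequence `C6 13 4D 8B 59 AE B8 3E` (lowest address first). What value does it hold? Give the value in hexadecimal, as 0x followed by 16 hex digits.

0x3EB8AE598B4D13C6

Little-endian stores the least-significant byte at the lowest address.
Reassemble most-significant byte first: 3E B8 AE 59 8B 4D 13 C6 → 0x3EB8AE598B4D13C6.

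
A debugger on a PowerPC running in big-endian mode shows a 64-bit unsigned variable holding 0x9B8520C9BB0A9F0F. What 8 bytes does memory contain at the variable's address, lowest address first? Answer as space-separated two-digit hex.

Split into bytes (most-significant first): 9B 85 20 C9 BB 0A 9F 0F.
Big-endian stores the most-significant byte at the lowest address.
So the memory order matches the most-significant-first order: 9B 85 20 C9 BB 0A 9F 0F.

9B 85 20 C9 BB 0A 9F 0F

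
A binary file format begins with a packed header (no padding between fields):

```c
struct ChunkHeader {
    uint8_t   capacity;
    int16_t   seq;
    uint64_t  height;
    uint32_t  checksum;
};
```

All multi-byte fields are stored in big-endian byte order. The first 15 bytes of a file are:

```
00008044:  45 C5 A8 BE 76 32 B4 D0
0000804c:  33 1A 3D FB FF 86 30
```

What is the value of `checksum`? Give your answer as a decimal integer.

4227827248

`checksum` follows `capacity` (1 B), `seq` (2 B), `height` (8 B), so it starts at offset 1 + 2 + 8 = 11 and occupies 4 bytes.
Bytes at offsets 11..14: FB FF 86 30.
Big-endian stores the most-significant byte at the lowest address.
The bytes are already most-significant first: 0xFBFF8630.
0xFBFF8630 = 4227827248.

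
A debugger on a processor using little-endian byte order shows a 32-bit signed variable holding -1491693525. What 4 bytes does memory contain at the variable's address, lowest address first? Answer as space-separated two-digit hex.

Two's complement of -1491693525 in 32 bits: 1491693525 = 0x58E96FD5; invert → 0xA716902A; add 1 → 0xA716902B.
Split into bytes (most-significant first): A7 16 90 2B.
Little-endian stores the least-significant byte at the lowest address.
So at ascending addresses the bytes are 2B 90 16 A7.

2B 90 16 A7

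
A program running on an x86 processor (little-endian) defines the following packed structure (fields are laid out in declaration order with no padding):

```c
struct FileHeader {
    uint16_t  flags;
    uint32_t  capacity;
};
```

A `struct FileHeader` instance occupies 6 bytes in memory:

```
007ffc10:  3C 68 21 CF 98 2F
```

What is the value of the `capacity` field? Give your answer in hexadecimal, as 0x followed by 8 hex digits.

0x2F98CF21

`capacity` follows `flags` (2 bytes), so it starts at byte offset 2 and occupies 4 bytes.
Bytes at offsets 2..5: 21 CF 98 2F.
Little-endian: lowest address holds the least-significant byte.
Reassemble most-significant byte first: 2F 98 CF 21 → 0x2F98CF21.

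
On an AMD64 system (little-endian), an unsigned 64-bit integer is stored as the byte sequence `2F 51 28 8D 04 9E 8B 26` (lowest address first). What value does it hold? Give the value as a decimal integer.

2777487337589330223

Little-endian: lowest address holds the least-significant byte.
Reassemble most-significant byte first: 26 8B 9E 04 8D 28 51 2F → 0x268B9E048D28512F.
0x268B9E048D28512F = 2777487337589330223.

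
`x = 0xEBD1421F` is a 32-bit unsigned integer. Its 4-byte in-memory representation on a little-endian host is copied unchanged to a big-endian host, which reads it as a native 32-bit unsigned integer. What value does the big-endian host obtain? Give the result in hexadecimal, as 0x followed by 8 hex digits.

Stored little-endian, the bytes at ascending addresses are 1F 42 D1 EB.
Read back as big-endian, the last byte is least significant, giving 0x1F42D1EB.

0x1F42D1EB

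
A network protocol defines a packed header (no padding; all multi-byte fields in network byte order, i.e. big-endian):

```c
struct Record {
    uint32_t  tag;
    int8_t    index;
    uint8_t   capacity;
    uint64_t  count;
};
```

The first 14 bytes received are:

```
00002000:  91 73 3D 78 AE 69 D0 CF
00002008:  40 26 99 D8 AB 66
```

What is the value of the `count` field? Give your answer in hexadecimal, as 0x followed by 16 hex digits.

0xD0CF402699D8AB66

`count` follows `tag` (4 B), `index` (1 B), `capacity` (1 B), so it starts at offset 4 + 1 + 1 = 6 and occupies 8 bytes.
Bytes at offsets 6..13: D0 CF 40 26 99 D8 AB 66.
Big-endian stores the most-significant byte at the lowest address.
The bytes are already most-significant first: 0xD0CF402699D8AB66.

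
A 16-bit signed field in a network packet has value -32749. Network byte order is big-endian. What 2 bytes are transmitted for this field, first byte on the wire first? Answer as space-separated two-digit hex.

Two's complement of -32749 in 16 bits: 32749 = 0x7FED; invert → 0x8012; add 1 → 0x8013.
Split into bytes (most-significant first): 80 13.
Big-endian: lowest address holds the most-significant byte.
So the memory order matches the most-significant-first order: 80 13.

80 13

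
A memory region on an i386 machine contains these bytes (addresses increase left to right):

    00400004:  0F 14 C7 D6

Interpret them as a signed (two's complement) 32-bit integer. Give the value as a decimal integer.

-691596273

Little-endian stores the least-significant byte at the lowest address.
Reassemble most-significant byte first: D6 C7 14 0F → 0xD6C7140F.
Top bit is set, so as a signed 32-bit value this is 0xD6C7140F − 2^32 = -691596273.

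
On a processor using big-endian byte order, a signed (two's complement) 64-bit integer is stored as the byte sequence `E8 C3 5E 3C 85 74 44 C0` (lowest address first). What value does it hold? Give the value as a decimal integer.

-1674391022421654336

Big-endian stores the most-significant byte at the lowest address.
The bytes are already most-significant first: 0xE8C35E3C857444C0.
Top bit is set, so as a signed 64-bit value this is 0xE8C35E3C857444C0 − 2^64 = -1674391022421654336.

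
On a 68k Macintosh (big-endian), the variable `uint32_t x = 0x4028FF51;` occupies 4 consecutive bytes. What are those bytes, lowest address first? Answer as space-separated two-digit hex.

40 28 FF 51

Split into bytes (most-significant first): 40 28 FF 51.
Big-endian: lowest address holds the most-significant byte.
So the memory order matches the most-significant-first order: 40 28 FF 51.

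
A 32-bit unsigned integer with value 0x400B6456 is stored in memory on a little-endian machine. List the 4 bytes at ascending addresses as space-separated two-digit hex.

56 64 0B 40

Split into bytes (most-significant first): 40 0B 64 56.
Little-endian stores the least-significant byte at the lowest address.
So at ascending addresses the bytes are 56 64 0B 40.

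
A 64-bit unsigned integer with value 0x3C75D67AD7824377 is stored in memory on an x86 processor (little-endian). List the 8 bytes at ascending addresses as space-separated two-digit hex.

Split into bytes (most-significant first): 3C 75 D6 7A D7 82 43 77.
Little-endian: lowest address holds the least-significant byte.
So at ascending addresses the bytes are 77 43 82 D7 7A D6 75 3C.

77 43 82 D7 7A D6 75 3C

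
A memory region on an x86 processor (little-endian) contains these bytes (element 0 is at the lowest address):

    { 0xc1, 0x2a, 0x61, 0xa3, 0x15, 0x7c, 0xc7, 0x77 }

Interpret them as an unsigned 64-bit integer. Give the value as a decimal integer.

8631003643256056513

Little-endian stores the least-significant byte at the lowest address.
Reassemble most-significant byte first: 77 C7 7C 15 A3 61 2A C1 → 0x77C77C15A3612AC1.
0x77C77C15A3612AC1 = 8631003643256056513.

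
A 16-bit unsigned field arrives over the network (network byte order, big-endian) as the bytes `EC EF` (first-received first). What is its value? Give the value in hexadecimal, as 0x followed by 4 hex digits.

0xECEF

Big-endian: lowest address holds the most-significant byte.
The bytes are already most-significant first: 0xECEF.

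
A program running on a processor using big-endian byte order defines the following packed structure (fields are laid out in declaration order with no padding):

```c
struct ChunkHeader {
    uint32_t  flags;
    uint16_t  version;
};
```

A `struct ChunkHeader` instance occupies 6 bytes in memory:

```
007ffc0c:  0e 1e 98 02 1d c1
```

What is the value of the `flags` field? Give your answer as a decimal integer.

`flags` is the first field, at byte offset 0, occupying 4 bytes.
Bytes at offsets 0..3: 0E 1E 98 02.
Big-endian stores the most-significant byte at the lowest address.
The bytes are already most-significant first: 0x0E1E9802.
0x0E1E9802 = 236886018.

236886018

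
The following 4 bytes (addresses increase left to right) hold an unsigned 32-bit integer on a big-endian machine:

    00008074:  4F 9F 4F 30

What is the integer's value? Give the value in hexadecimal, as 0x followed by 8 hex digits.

0x4F9F4F30

Big-endian: lowest address holds the most-significant byte.
The bytes are already most-significant first: 0x4F9F4F30.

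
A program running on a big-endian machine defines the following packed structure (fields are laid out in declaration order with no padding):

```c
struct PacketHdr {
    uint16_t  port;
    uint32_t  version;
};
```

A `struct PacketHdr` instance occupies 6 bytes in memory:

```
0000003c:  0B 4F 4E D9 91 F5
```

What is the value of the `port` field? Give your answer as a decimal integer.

`port` is the first field, at byte offset 0, occupying 2 bytes.
Bytes at offsets 0..1: 0B 4F.
In big-endian order the high byte comes first in memory.
The bytes are already most-significant first: 0x0B4F.
0x0B4F = 2895.

2895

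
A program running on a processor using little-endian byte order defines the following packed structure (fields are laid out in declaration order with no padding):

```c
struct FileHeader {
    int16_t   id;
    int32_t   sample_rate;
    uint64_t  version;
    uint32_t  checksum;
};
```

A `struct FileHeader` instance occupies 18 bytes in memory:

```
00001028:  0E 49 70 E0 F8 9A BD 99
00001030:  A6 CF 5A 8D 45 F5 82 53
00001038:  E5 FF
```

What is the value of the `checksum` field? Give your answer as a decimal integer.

4293219202

`checksum` follows `id` (2 B), `sample_rate` (4 B), `version` (8 B), so it starts at offset 2 + 4 + 8 = 14 and occupies 4 bytes.
Bytes at offsets 14..17: 82 53 E5 FF.
Little-endian: lowest address holds the least-significant byte.
Reassemble most-significant byte first: FF E5 53 82 → 0xFFE55382.
0xFFE55382 = 4293219202.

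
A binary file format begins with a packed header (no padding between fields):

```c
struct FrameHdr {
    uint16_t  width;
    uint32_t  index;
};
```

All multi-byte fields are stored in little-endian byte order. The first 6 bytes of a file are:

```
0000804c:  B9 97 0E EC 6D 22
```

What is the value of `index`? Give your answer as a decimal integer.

577629198

`index` follows `width` (2 bytes), so it starts at byte offset 2 and occupies 4 bytes.
Bytes at offsets 2..5: 0E EC 6D 22.
In little-endian order the low byte comes first in memory.
Reassemble most-significant byte first: 22 6D EC 0E → 0x226DEC0E.
0x226DEC0E = 577629198.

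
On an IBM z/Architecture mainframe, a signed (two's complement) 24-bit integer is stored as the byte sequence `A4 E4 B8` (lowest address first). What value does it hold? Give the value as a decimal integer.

Big-endian stores the most-significant byte at the lowest address.
The bytes are already most-significant first: 0xA4E4B8.
Top bit is set, so as a signed 24-bit value this is 0xA4E4B8 − 2^24 = -5970760.

-5970760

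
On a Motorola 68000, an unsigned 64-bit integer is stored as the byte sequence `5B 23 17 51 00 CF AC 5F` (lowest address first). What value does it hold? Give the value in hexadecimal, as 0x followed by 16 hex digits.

0x5B23175100CFAC5F

Big-endian stores the most-significant byte at the lowest address.
The bytes are already most-significant first: 0x5B23175100CFAC5F.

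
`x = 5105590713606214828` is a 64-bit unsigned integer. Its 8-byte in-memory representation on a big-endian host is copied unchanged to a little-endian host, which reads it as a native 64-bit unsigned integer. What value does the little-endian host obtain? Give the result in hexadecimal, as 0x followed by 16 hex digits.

5105590713606214828 in 64-bit hexadecimal is 0x46DAB3B4150814AC.
Stored big-endian, the bytes at ascending addresses are 46 DA B3 B4 15 08 14 AC.
Read back as little-endian, the first byte is least significant, giving 0xAC140815B4B3DA46.

0xAC140815B4B3DA46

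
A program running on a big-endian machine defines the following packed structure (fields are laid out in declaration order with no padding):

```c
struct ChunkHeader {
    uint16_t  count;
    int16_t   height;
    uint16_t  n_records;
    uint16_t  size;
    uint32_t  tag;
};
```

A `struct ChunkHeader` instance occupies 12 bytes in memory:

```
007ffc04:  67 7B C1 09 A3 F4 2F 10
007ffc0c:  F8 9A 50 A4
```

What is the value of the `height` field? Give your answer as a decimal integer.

`height` follows `count` (2 bytes), so it starts at byte offset 2 and occupies 2 bytes.
Bytes at offsets 2..3: C1 09.
In big-endian order the high byte comes first in memory.
The bytes are already most-significant first: 0xC109.
Top bit is set, so as a signed 16-bit value this is 0xC109 − 2^16 = -16119.

-16119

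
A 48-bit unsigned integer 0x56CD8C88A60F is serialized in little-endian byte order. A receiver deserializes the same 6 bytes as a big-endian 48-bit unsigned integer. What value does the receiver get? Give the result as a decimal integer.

17207929916758

Stored little-endian, the bytes at ascending addresses are 0F A6 88 8C CD 56.
Read back as big-endian, the last byte is least significant, giving 0x0FA6888CCD56.
0x0FA6888CCD56 = 17207929916758.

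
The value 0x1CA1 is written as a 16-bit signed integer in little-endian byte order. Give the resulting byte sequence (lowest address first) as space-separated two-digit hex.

Split into bytes (most-significant first): 1C A1.
In little-endian order the low byte comes first in memory.
So at ascending addresses the bytes are A1 1C.

A1 1C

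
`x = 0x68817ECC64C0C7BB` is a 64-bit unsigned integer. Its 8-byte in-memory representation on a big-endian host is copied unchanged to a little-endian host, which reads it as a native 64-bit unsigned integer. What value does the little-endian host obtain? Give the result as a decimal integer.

13530995144618049896

Stored big-endian, the bytes at ascending addresses are 68 81 7E CC 64 C0 C7 BB.
Read back as little-endian, the first byte is least significant, giving 0xBBC7C064CC7E8168.
0xBBC7C064CC7E8168 = 13530995144618049896.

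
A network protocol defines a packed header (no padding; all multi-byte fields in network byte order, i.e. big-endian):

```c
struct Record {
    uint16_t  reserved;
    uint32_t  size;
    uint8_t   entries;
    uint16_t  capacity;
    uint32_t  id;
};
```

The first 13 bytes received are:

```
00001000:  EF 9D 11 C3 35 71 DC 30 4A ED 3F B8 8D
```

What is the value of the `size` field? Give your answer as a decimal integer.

298005873

`size` follows `reserved` (2 bytes), so it starts at byte offset 2 and occupies 4 bytes.
Bytes at offsets 2..5: 11 C3 35 71.
Big-endian stores the most-significant byte at the lowest address.
The bytes are already most-significant first: 0x11C33571.
0x11C33571 = 298005873.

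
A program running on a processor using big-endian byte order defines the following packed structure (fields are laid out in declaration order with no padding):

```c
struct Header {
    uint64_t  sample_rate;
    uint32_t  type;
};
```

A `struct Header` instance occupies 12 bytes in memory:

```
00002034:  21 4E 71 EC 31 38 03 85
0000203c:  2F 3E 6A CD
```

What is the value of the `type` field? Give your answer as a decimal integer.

`type` follows `sample_rate` (8 bytes), so it starts at byte offset 8 and occupies 4 bytes.
Bytes at offsets 8..11: 2F 3E 6A CD.
Big-endian stores the most-significant byte at the lowest address.
The bytes are already most-significant first: 0x2F3E6ACD.
0x2F3E6ACD = 792619725.

792619725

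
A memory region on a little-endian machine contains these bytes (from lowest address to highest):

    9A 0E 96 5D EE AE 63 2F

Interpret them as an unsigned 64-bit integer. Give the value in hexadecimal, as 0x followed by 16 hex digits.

0x2F63AEEE5D960E9A

In little-endian order the low byte comes first in memory.
Reassemble most-significant byte first: 2F 63 AE EE 5D 96 0E 9A → 0x2F63AEEE5D960E9A.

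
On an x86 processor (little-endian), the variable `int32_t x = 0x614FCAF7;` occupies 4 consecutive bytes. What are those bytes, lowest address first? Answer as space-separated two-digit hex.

F7 CA 4F 61

Split into bytes (most-significant first): 61 4F CA F7.
In little-endian order the low byte comes first in memory.
So at ascending addresses the bytes are F7 CA 4F 61.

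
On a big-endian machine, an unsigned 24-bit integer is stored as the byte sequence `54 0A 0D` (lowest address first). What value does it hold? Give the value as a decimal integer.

Big-endian: lowest address holds the most-significant byte.
The bytes are already most-significant first: 0x540A0D.
0x540A0D = 5507597.

5507597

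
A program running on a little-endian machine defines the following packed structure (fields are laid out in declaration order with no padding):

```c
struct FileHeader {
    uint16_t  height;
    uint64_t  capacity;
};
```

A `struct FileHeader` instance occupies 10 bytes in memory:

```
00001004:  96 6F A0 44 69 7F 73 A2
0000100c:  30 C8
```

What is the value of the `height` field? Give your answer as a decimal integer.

`height` is the first field, at byte offset 0, occupying 2 bytes.
Bytes at offsets 0..1: 96 6F.
In little-endian order the low byte comes first in memory.
Reassemble most-significant byte first: 6F 96 → 0x6F96.
0x6F96 = 28566.

28566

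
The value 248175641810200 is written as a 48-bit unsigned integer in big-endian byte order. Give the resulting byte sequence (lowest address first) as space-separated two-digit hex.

248175641810200 in hexadecimal, padded to 48 bits, is 0xE1B6E4F8D518.
Split into bytes (most-significant first): E1 B6 E4 F8 D5 18.
Big-endian stores the most-significant byte at the lowest address.
So the memory order matches the most-significant-first order: E1 B6 E4 F8 D5 18.

E1 B6 E4 F8 D5 18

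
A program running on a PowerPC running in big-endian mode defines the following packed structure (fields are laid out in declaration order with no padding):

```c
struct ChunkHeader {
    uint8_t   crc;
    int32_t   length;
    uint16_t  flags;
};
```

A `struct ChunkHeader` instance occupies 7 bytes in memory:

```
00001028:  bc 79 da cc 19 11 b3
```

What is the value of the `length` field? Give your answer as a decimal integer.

`length` follows `crc` (1 byte), so it starts at byte offset 1 and occupies 4 bytes.
Bytes at offsets 1..4: 79 DA CC 19.
Big-endian: lowest address holds the most-significant byte.
The bytes are already most-significant first: 0x79DACC19.
0x79DACC19 = 2044382233.

2044382233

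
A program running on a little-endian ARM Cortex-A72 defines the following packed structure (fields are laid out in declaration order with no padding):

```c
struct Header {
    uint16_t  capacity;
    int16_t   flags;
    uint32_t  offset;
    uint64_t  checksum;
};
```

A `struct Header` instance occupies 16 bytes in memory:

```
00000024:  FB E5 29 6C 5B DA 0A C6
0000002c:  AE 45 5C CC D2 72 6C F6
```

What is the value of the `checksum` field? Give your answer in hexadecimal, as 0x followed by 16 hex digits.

0xF66C72D2CC5C45AE

`checksum` follows `capacity` (2 B), `flags` (2 B), `offset` (4 B), so it starts at offset 2 + 2 + 4 = 8 and occupies 8 bytes.
Bytes at offsets 8..15: AE 45 5C CC D2 72 6C F6.
Little-endian: lowest address holds the least-significant byte.
Reassemble most-significant byte first: F6 6C 72 D2 CC 5C 45 AE → 0xF66C72D2CC5C45AE.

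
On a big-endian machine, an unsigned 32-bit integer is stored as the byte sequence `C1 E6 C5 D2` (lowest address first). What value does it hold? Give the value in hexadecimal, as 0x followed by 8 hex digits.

Big-endian stores the most-significant byte at the lowest address.
The bytes are already most-significant first: 0xC1E6C5D2.

0xC1E6C5D2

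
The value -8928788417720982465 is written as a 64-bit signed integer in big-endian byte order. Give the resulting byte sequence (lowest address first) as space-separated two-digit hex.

84 16 92 3D A7 1E 64 3F

Two's complement of -8928788417720982465 in 64 bits: 8928788417720982465 = 0x7BE96DC258E19BC1; invert → 0x8416923DA71E643E; add 1 → 0x8416923DA71E643F.
Split into bytes (most-significant first): 84 16 92 3D A7 1E 64 3F.
Big-endian stores the most-significant byte at the lowest address.
So the memory order matches the most-significant-first order: 84 16 92 3D A7 1E 64 3F.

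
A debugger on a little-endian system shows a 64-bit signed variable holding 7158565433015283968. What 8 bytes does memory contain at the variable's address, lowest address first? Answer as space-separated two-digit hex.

00 31 44 68 55 55 58 63

7158565433015283968 in hexadecimal, padded to 64 bits, is 0x6358555568443100.
Split into bytes (most-significant first): 63 58 55 55 68 44 31 00.
Little-endian: lowest address holds the least-significant byte.
So at ascending addresses the bytes are 00 31 44 68 55 55 58 63.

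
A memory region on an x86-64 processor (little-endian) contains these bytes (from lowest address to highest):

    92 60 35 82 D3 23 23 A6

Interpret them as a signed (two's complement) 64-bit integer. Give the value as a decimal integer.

-6475292447899033454

Little-endian stores the least-significant byte at the lowest address.
Reassemble most-significant byte first: A6 23 23 D3 82 35 60 92 → 0xA62323D382356092.
Top bit is set, so as a signed 64-bit value this is 0xA62323D382356092 − 2^64 = -6475292447899033454.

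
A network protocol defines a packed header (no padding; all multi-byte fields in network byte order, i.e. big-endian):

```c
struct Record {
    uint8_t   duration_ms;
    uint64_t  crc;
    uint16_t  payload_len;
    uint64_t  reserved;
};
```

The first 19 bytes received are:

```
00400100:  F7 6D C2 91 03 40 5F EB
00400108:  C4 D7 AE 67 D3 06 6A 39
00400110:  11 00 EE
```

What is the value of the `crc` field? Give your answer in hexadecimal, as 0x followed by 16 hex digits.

`crc` follows `duration_ms` (1 byte), so it starts at byte offset 1 and occupies 8 bytes.
Bytes at offsets 1..8: 6D C2 91 03 40 5F EB C4.
Big-endian stores the most-significant byte at the lowest address.
The bytes are already most-significant first: 0x6DC29103405FEBC4.

0x6DC29103405FEBC4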